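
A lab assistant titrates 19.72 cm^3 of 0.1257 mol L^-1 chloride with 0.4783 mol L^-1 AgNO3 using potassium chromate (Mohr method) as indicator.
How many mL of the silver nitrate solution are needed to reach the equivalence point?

Ag^+ + Cl^- → AgCl(s)
n(Cl-) = 0.01972 L × 0.1257 mol/L = 2.479 × 10^-3 mol
n(AgNO3) = 2.479 × 10^-3 mol (1:1 stoichiometry)
V(AgNO3) = 2.479 × 10^-3 mol / 0.4783 mol/L = 0.005183 L = 5.183 mL

5.183 mL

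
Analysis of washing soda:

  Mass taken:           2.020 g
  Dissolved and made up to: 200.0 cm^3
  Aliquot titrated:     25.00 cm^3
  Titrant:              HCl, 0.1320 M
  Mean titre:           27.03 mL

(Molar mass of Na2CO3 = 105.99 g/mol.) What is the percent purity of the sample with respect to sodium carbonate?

74.88 %

Na2CO3 + 2 HCl → 2 NaCl + H2O + CO2
n(HCl) per titration = 0.02703 × 0.1320 = 3.568 × 10^-3 mol
From the 1:2 ratio, n(Na2CO3) in each aliquot = 1/2 × 3.568 × 10^-3 = 1.784 × 10^-3 mol
n(Na2CO3) in the whole flask = 1.784 × 10^-3 × 200.0/25.00 = 0.01427 mol
mass of Na2CO3 = 0.01427 × 105.99 = 1.513 g
% Na2CO3 = 1.513 / 2.020 × 100 = 74.88 %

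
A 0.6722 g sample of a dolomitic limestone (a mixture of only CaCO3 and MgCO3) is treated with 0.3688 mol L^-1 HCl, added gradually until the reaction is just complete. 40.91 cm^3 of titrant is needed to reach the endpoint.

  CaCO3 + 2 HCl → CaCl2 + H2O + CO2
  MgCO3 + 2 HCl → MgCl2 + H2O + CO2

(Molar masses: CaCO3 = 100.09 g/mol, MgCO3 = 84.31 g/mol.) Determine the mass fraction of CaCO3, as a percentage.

34.14 %

n(HCl) = 0.04091 × 0.3688 = 0.01509 mol
Let x = n(CaCO3), y = n(MgCO3).
Titrant: 2x + 2y = 0.01509;  mass: 100.09x + 84.31y = 0.6722
Solving, x = 2.293 × 10^-3 mol, y = 5.251 × 10^-3 mol
mass of CaCO3 = 2.293 × 10^-3 × 100.09 = 0.2295 g
% CaCO3 = 0.2295 / 0.6722 × 100 = 34.14 %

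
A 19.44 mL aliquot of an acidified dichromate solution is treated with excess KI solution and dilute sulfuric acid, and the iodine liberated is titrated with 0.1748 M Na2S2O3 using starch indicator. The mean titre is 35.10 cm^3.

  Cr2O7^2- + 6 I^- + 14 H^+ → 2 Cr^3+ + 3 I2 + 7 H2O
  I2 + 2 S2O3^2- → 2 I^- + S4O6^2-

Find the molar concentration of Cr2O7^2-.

0.05260 M

n(S2O3^2-) = 0.03510 × 0.1748 = 6.135 × 10^-3 mol
n(I2) = n(S2O3^2-)/2 = 3.068 × 10^-3 mol
From the 1:3 ratio, n(Cr2O7^2-) in the aliquot = 1/3 × 3.068 × 10^-3 = 1.023 × 10^-3 mol
[Cr2O7^2-] = 1.023 × 10^-3 / 0.01944 = 0.05260 mol/L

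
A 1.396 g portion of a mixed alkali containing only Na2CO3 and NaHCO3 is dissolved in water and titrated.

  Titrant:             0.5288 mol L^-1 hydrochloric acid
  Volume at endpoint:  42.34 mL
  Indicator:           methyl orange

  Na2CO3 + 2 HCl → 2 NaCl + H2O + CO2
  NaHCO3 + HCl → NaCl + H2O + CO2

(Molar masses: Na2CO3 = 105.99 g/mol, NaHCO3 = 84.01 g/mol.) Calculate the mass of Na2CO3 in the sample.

0.8286 g

n(HCl) = 0.04234 × 0.5288 = 0.02239 mol
Let x = n(Na2CO3), y = n(NaHCO3).
Titrant: 2x + 1y = 0.02239;  mass: 105.99x + 84.01y = 1.396
Solving, x = 7.818 × 10^-3 mol, y = 6.754 × 10^-3 mol
mass of Na2CO3 = 7.818 × 10^-3 × 105.99 = 0.8286 g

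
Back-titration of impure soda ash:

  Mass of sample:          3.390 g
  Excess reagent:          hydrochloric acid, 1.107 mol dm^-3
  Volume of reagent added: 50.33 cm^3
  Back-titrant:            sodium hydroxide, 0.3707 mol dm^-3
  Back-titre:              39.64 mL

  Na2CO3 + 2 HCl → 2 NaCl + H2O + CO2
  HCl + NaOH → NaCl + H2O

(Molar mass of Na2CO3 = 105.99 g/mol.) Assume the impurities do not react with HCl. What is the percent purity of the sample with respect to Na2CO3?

n(HCl) added = 0.05033 × 1.107 = 0.05572 mol
n(NaOH) used in back-titration = 0.03964 × 0.3707 = 0.01469 mol
n(HCl) left over = 0.01469 mol (1:1 ratio)
n(HCl) consumed by analyte = 0.05572 − 0.01469 = 0.04102 mol
From the 1:2 ratio, n(Na2CO3) = 1/2 × 0.04102 = 0.02051 mol
mass of Na2CO3 = 0.02051 × 105.99 = 2.174 g
% Na2CO3 = 2.174 / 3.390 × 100 = 64.13 %

64.13 %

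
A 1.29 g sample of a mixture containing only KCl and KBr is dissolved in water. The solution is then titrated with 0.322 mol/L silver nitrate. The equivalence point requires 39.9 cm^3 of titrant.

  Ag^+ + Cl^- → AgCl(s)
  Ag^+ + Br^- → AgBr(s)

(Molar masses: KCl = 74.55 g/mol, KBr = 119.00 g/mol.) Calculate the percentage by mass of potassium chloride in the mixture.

n(AgNO3) = 0.0399 × 0.322 = 0.0128 mol
Let x = n(KCl), y = n(KBr).
Titrant: 1x + 1y = 0.0128;  mass: 74.55x + 119.00y = 1.29
Solving, x = 5.37 × 10^-3 mol, y = 7.47 × 10^-3 mol
mass of KCl = 5.37 × 10^-3 × 74.55 = 0.401 g
% KCl = 0.401 / 1.29 × 100 = 31.1 %

31.1 %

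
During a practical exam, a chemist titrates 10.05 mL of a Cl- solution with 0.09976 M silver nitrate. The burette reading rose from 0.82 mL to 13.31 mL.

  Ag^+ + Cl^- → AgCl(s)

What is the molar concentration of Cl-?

n(AgNO3) = 0.01249 L × 0.09976 mol/L = 1.246 × 10^-3 mol
n(Cl-) = 1.246 × 10^-3 mol (1:1 mole ratio)
[Cl-] = 1.246 × 10^-3 mol / 0.01005 L = 0.1240 mol/L

0.1240 M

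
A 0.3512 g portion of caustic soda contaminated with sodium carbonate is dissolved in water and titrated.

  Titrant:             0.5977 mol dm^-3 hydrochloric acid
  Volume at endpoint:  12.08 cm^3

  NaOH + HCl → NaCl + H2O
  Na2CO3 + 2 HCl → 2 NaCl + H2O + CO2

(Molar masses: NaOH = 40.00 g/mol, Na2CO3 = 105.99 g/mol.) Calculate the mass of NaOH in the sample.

n(HCl) = 0.01208 × 0.5977 = 7.220 × 10^-3 mol
Let x = n(NaOH), y = n(Na2CO3).
Titrant: 1x + 2y = 7.220 × 10^-3;  mass: 40.00x + 105.99y = 0.3512
Solving, x = 2.419 × 10^-3 mol, y = 2.401 × 10^-3 mol
mass of NaOH = 2.419 × 10^-3 × 40.00 = 0.09676 g

0.09676 g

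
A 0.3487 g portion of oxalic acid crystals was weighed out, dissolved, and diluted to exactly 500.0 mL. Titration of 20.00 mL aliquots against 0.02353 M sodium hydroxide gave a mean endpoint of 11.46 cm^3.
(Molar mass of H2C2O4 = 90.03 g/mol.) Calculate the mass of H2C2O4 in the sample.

0.3035 g

H2C2O4 + 2 NaOH → Na2C2O4 + 2 H2O
n(NaOH) per titration = 0.01146 × 0.02353 = 2.697 × 10^-4 mol
From the 1:2 ratio, n(H2C2O4) in each aliquot = 1/2 × 2.697 × 10^-4 = 1.348 × 10^-4 mol
n(H2C2O4) in the whole flask = 1.348 × 10^-4 × 500.0/20.00 = 3.371 × 10^-3 mol
mass of H2C2O4 = 3.371 × 10^-3 × 90.03 = 0.3035 g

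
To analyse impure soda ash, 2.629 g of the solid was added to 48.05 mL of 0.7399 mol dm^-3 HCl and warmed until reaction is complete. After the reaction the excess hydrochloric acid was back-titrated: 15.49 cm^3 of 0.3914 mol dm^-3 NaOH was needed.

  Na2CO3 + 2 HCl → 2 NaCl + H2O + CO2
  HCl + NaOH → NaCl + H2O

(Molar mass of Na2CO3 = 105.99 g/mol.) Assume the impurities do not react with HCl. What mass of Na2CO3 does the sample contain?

n(HCl) added = 0.04805 × 0.7399 = 0.03555 mol
n(NaOH) used in back-titration = 0.01549 × 0.3914 = 6.063 × 10^-3 mol
n(HCl) left over = 6.063 × 10^-3 mol (1:1 ratio)
n(HCl) consumed by analyte = 0.03555 − 6.063 × 10^-3 = 0.02949 mol
From the 1:2 ratio, n(Na2CO3) = 1/2 × 0.02949 = 0.01474 mol
mass of Na2CO3 = 0.01474 × 105.99 = 1.563 g

1.563 g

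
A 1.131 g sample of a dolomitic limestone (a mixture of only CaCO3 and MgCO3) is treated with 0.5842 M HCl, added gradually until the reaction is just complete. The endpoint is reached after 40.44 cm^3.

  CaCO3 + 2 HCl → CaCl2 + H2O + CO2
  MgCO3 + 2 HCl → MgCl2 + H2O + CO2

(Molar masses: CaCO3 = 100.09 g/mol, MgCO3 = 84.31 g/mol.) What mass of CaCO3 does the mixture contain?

n(HCl) = 0.04044 × 0.5842 = 0.02363 mol
Let x = n(CaCO3), y = n(MgCO3).
Titrant: 2x + 2y = 0.02363;  mass: 100.09x + 84.31y = 1.131
Solving, x = 8.561 × 10^-3 mol, y = 3.252 × 10^-3 mol
mass of CaCO3 = 8.561 × 10^-3 × 100.09 = 0.8568 g

0.8568 g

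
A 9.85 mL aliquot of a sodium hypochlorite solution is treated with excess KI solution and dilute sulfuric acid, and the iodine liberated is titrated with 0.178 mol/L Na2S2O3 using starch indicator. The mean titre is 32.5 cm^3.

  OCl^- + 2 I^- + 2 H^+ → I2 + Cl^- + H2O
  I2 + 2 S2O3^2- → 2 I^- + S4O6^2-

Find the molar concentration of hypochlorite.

0.294 mol/L

n(S2O3^2-) = 0.0325 × 0.178 = 5.79 × 10^-3 mol
n(I2) = n(S2O3^2-)/2 = 2.89 × 10^-3 mol
n(OCl^-) in the aliquot = 2.89 × 10^-3 mol (1:1 ratio)
[OCl^-] = 2.89 × 10^-3 / 0.00985 = 0.294 mol/L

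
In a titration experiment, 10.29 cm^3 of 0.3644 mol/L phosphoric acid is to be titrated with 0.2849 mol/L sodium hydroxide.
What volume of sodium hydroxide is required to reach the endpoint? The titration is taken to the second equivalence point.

H3PO4 + 2 NaOH → Na2HPO4 + 2 H2O
n(H3PO4) = 0.01029 L × 0.3644 mol/L = 3.750 × 10^-3 mol
From the 2:1 stoichiometry, n(NaOH) = 2/1 × 3.750 × 10^-3 = 7.499 × 10^-3 mol
V(NaOH) = 7.499 × 10^-3 mol / 0.2849 mol/L = 0.02632 L = 26.32 mL

26.32 mL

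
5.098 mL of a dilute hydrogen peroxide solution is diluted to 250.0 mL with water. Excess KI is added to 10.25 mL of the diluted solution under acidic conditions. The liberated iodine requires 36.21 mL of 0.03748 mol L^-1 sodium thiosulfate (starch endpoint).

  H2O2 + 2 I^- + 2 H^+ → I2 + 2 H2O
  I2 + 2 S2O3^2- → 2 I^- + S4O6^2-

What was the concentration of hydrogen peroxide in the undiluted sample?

3.246 mol/L

n(S2O3^2-) = 0.03621 × 0.03748 = 1.357 × 10^-3 mol
n(I2) = n(S2O3^2-)/2 = 6.786 × 10^-4 mol
n(H2O2) in the aliquot = 6.786 × 10^-4 mol (1:1 ratio)
[H2O2]_dilute = 6.786 × 10^-4 / 0.01025 = 0.06620 mol/L
[H2O2]_original = 0.06620 × 250.0/5.098 = 3.246 mol/L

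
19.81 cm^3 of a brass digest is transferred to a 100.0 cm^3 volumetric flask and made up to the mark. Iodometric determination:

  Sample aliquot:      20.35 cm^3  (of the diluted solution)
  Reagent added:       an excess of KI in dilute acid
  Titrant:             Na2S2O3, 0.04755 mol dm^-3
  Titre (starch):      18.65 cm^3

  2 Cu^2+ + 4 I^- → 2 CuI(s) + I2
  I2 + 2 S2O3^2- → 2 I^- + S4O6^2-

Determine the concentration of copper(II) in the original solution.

n(S2O3^2-) = 0.01865 × 0.04755 = 8.868 × 10^-4 mol
n(I2) = n(S2O3^2-)/2 = 4.434 × 10^-4 mol
From the 2:1 ratio, n(Cu2+) in the aliquot = 2/1 × 4.434 × 10^-4 = 8.868 × 10^-4 mol
[Cu2+]_dilute = 8.868 × 10^-4 / 0.02035 = 0.04358 mol/L
[Cu2+]_original = 0.04358 × 100.0/19.81 = 0.2200 mol/L

0.2200 mol/L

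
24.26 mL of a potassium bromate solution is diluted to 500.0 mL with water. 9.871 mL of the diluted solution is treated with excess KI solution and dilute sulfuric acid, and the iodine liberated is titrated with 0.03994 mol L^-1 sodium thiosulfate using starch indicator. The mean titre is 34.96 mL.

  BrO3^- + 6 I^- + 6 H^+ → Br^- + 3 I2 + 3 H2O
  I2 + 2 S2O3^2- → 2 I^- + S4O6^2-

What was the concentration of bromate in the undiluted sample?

0.4859 mol/L

n(S2O3^2-) = 0.03496 × 0.03994 = 1.396 × 10^-3 mol
n(I2) = n(S2O3^2-)/2 = 6.982 × 10^-4 mol
From the 1:3 ratio, n(BrO3^-) in the aliquot = 1/3 × 6.982 × 10^-4 = 2.327 × 10^-4 mol
[BrO3^-]_dilute = 2.327 × 10^-4 / 0.009871 = 0.02358 mol/L
[BrO3^-]_original = 0.02358 × 500.0/24.26 = 0.4859 mol/L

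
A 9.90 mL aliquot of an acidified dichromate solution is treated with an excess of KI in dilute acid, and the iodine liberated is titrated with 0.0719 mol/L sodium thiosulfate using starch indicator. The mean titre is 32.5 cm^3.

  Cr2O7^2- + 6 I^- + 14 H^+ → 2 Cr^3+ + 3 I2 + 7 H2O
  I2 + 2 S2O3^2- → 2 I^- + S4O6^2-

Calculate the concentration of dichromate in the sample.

n(S2O3^2-) = 0.0325 × 0.0719 = 2.34 × 10^-3 mol
n(I2) = n(S2O3^2-)/2 = 1.17 × 10^-3 mol
From the 1:3 ratio, n(Cr2O7^2-) in the aliquot = 1/3 × 1.17 × 10^-3 = 3.89 × 10^-4 mol
[Cr2O7^2-] = 3.89 × 10^-4 / 0.00990 = 0.0393 mol/L

0.0393 mol/L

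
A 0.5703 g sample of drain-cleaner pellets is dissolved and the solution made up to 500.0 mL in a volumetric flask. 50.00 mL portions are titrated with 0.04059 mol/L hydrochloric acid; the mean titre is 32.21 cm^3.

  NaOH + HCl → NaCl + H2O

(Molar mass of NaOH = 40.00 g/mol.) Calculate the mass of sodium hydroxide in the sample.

0.5230 g

n(HCl) per titration = 0.03221 × 0.04059 = 1.307 × 10^-3 mol
n(NaOH) in each aliquot = 1.307 × 10^-3 mol (1:1 ratio)
n(NaOH) in the whole flask = 1.307 × 10^-3 × 500.0/50.00 = 0.01307 mol
mass of NaOH = 0.01307 × 40.00 = 0.5230 g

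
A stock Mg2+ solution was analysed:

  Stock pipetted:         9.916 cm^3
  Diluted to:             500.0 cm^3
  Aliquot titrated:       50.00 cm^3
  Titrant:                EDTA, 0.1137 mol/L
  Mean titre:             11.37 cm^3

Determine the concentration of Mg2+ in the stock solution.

1.304 mol/L

Mg^2+ + EDTA^4- → [Mg(EDTA)]^2-
n(EDTA) = 0.01137 × 0.1137 = 1.293 × 10^-3 mol
n(Mg2+) in the aliquot = 1.293 × 10^-3 mol (1:1 ratio)
[Mg2+]_dilute = 1.293 × 10^-3 / 0.05000 = 0.02586 mol/L
Dilution factor = 500.0 / 9.916 = 50.42
[Mg2+]_stock = 0.02586 × 50.42 = 1.304 mol/L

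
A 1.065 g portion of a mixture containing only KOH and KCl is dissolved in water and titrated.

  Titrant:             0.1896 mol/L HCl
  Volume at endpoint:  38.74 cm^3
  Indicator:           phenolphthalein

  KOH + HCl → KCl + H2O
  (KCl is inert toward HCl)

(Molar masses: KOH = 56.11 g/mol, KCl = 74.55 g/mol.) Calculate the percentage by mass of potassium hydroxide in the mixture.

n(HCl) = 0.03874 × 0.1896 = 7.345 × 10^-3 mol
Let x = n(KOH), y = n(KCl).
Titrant: 1x = 7.345 × 10^-3;  mass: 56.11x + 74.55y = 1.065
Solving, x = 7.345 × 10^-3 mol, y = 8.757 × 10^-3 mol
mass of KOH = 7.345 × 10^-3 × 56.11 = 0.4121 g
% KOH = 0.4121 / 1.065 × 100 = 38.70 %

38.70 %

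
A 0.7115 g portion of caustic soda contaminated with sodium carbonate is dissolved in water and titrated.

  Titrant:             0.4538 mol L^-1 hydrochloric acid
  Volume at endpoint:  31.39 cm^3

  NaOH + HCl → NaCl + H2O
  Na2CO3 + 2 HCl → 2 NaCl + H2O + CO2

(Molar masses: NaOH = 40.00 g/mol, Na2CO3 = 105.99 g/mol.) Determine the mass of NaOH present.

0.1336 g

n(HCl) = 0.03139 × 0.4538 = 0.01424 mol
Let x = n(NaOH), y = n(Na2CO3).
Titrant: 1x + 2y = 0.01424;  mass: 40.00x + 105.99y = 0.7115
Solving, x = 3.340 × 10^-3 mol, y = 5.452 × 10^-3 mol
mass of NaOH = 3.340 × 10^-3 × 40.00 = 0.1336 g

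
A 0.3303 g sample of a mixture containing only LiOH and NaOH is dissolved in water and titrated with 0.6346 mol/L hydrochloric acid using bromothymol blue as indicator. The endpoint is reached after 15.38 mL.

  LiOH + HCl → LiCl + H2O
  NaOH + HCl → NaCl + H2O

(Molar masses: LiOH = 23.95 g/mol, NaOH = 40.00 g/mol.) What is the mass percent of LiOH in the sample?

27.15 %

n(HCl) = 0.01538 × 0.6346 = 9.760 × 10^-3 mol
Let x = n(LiOH), y = n(NaOH).
Titrant: 1x + 1y = 9.760 × 10^-3;  mass: 23.95x + 40.00y = 0.3303
Solving, x = 3.745 × 10^-3 mol, y = 6.015 × 10^-3 mol
mass of LiOH = 3.745 × 10^-3 × 23.95 = 0.08969 g
% LiOH = 0.08969 / 0.3303 × 100 = 27.15 %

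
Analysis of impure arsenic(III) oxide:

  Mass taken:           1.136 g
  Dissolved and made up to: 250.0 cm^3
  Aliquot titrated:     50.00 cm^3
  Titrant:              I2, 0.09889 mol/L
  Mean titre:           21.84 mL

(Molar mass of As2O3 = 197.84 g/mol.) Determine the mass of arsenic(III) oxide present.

As2O3 + 2 I2 + 2 H2O → As2O5 + 4 HI
n(I2) per titration = 0.02184 × 0.09889 = 2.160 × 10^-3 mol
From the 1:2 ratio, n(As2O3) in each aliquot = 1/2 × 2.160 × 10^-3 = 1.080 × 10^-3 mol
n(As2O3) in the whole flask = 1.080 × 10^-3 × 250.0/50.00 = 5.399 × 10^-3 mol
mass of As2O3 = 5.399 × 10^-3 × 197.84 = 1.068 g

1.068 g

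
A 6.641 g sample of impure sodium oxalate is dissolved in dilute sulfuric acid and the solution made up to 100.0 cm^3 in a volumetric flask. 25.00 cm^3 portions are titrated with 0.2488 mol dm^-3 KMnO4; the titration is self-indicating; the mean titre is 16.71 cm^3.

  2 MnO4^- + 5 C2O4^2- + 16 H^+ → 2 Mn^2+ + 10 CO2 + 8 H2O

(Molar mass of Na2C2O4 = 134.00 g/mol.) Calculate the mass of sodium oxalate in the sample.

5.571 g

n(KMnO4) per titration = 0.01671 × 0.2488 = 4.157 × 10^-3 mol
From the 5:2 ratio, n(Na2C2O4) in each aliquot = 5/2 × 4.157 × 10^-3 = 0.01039 mol
n(Na2C2O4) in the whole flask = 0.01039 × 100.0/25.00 = 0.04157 mol
mass of Na2C2O4 = 0.04157 × 134.00 = 5.571 g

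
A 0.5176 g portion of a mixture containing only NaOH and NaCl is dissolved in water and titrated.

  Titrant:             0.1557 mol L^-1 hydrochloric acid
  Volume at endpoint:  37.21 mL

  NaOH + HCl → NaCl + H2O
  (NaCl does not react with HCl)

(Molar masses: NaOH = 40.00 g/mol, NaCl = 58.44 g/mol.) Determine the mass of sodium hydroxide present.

0.2317 g

n(HCl) = 0.03721 × 0.1557 = 5.794 × 10^-3 mol
Let x = n(NaOH), y = n(NaCl).
Titrant: 1x = 5.794 × 10^-3;  mass: 40.00x + 58.44y = 0.5176
Solving, x = 5.794 × 10^-3 mol, y = 4.891 × 10^-3 mol
mass of NaOH = 5.794 × 10^-3 × 40.00 = 0.2317 g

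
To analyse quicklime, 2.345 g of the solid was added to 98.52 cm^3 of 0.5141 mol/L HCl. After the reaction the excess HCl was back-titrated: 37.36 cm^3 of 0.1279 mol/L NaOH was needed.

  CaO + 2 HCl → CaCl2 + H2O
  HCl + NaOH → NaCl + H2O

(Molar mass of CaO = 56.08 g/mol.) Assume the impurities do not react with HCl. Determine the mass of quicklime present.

n(HCl) added = 0.09852 × 0.5141 = 0.05065 mol
n(NaOH) used in back-titration = 0.03736 × 0.1279 = 4.778 × 10^-3 mol
n(HCl) left over = 4.778 × 10^-3 mol (1:1 ratio)
n(HCl) consumed by analyte = 0.05065 − 4.778 × 10^-3 = 0.04587 mol
From the 1:2 ratio, n(CaO) = 1/2 × 0.04587 = 0.02294 mol
mass of CaO = 0.02294 × 56.08 = 1.286 g

1.286 g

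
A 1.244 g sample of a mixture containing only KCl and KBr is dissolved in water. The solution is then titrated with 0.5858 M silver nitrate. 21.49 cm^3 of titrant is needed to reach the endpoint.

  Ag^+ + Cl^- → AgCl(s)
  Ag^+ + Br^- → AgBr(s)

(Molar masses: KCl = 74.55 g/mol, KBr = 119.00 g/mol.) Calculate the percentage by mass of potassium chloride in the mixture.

n(AgNO3) = 0.02149 × 0.5858 = 0.01259 mol
Let x = n(KCl), y = n(KBr).
Titrant: 1x + 1y = 0.01259;  mass: 74.55x + 119.00y = 1.244
Solving, x = 5.716 × 10^-3 mol, y = 6.873 × 10^-3 mol
mass of KCl = 5.716 × 10^-3 × 74.55 = 0.4261 g
% KCl = 0.4261 / 1.244 × 100 = 34.25 %

34.25 %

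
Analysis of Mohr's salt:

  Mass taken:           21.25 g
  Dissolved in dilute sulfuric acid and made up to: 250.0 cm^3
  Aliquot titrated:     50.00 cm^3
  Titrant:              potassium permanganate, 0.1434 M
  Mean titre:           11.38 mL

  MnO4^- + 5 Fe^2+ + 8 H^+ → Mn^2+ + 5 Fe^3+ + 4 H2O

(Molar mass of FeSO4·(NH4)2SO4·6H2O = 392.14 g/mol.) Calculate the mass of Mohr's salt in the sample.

n(KMnO4) per titration = 0.01138 × 0.1434 = 1.632 × 10^-3 mol
From the 5:1 ratio, n(FeSO4·(NH4)2SO4·6H2O) in each aliquot = 5/1 × 1.632 × 10^-3 = 8.159 × 10^-3 mol
n(FeSO4·(NH4)2SO4·6H2O) in the whole flask = 8.159 × 10^-3 × 250.0/50.00 = 0.04080 mol
mass of FeSO4·(NH4)2SO4·6H2O = 0.04080 × 392.14 = 16.00 g

16.00 g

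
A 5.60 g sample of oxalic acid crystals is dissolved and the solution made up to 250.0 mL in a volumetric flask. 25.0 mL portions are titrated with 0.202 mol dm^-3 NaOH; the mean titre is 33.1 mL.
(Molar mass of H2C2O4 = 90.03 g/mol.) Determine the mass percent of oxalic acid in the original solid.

H2C2O4 + 2 NaOH → Na2C2O4 + 2 H2O
n(NaOH) per titration = 0.0331 × 0.202 = 6.69 × 10^-3 mol
From the 1:2 ratio, n(H2C2O4) in each aliquot = 1/2 × 6.69 × 10^-3 = 3.34 × 10^-3 mol
n(H2C2O4) in the whole flask = 3.34 × 10^-3 × 250.0/25.0 = 0.0334 mol
mass of H2C2O4 = 0.0334 × 90.03 = 3.01 g
% H2C2O4 = 3.01 / 5.60 × 100 = 53.7 %

53.7 %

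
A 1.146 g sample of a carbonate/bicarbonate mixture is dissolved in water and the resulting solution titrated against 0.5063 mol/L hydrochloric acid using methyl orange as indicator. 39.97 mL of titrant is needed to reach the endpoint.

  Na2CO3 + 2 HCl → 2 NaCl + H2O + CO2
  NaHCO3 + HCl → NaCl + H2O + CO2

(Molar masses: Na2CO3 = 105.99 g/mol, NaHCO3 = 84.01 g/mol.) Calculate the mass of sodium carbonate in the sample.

n(HCl) = 0.03997 × 0.5063 = 0.02024 mol
Let x = n(Na2CO3), y = n(NaHCO3).
Titrant: 2x + 1y = 0.02024;  mass: 105.99x + 84.01y = 1.146
Solving, x = 8.933 × 10^-3 mol, y = 2.371 × 10^-3 mol
mass of Na2CO3 = 8.933 × 10^-3 × 105.99 = 0.9468 g

0.9468 g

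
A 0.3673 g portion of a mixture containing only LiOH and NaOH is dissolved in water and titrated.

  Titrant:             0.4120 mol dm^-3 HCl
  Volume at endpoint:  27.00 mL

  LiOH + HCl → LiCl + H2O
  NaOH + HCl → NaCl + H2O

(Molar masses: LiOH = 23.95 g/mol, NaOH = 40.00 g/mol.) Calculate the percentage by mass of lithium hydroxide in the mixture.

n(HCl) = 0.02700 × 0.4120 = 0.01112 mol
Let x = n(LiOH), y = n(NaOH).
Titrant: 1x + 1y = 0.01112;  mass: 23.95x + 40.00y = 0.3673
Solving, x = 4.839 × 10^-3 mol, y = 6.285 × 10^-3 mol
mass of LiOH = 4.839 × 10^-3 × 23.95 = 0.1159 g
% LiOH = 0.1159 / 0.3673 × 100 = 31.55 %

31.55 %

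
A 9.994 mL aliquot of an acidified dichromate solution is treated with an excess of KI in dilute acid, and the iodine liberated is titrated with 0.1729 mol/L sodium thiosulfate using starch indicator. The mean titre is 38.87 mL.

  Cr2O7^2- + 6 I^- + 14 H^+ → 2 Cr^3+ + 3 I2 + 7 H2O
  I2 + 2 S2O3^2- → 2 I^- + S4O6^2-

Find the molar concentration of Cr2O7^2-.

0.1121 mol/L

n(S2O3^2-) = 0.03887 × 0.1729 = 6.721 × 10^-3 mol
n(I2) = n(S2O3^2-)/2 = 3.360 × 10^-3 mol
From the 1:3 ratio, n(Cr2O7^2-) in the aliquot = 1/3 × 3.360 × 10^-3 = 1.120 × 10^-3 mol
[Cr2O7^2-] = 1.120 × 10^-3 / 0.009994 = 0.1121 mol/L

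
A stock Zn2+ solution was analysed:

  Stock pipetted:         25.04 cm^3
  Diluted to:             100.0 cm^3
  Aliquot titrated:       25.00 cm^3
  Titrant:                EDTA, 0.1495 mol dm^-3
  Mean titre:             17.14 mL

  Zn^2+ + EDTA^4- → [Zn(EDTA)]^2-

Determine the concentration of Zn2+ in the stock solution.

n(EDTA) = 0.01714 × 0.1495 = 2.562 × 10^-3 mol
n(Zn2+) in the aliquot = 2.562 × 10^-3 mol (1:1 ratio)
[Zn2+]_dilute = 2.562 × 10^-3 / 0.02500 = 0.1025 mol/L
Dilution factor = 100.0 / 25.04 = 3.994
[Zn2+]_stock = 0.1025 × 3.994 = 0.4093 mol/L

0.4093 mol/L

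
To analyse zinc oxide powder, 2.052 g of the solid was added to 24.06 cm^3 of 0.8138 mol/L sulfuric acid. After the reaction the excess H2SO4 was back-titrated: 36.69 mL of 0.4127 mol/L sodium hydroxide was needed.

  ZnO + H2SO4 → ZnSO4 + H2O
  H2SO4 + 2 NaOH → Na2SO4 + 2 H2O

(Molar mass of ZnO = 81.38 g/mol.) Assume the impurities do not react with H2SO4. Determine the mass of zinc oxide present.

0.9773 g

n(H2SO4) added = 0.02406 × 0.8138 = 0.01958 mol
n(NaOH) used in back-titration = 0.03669 × 0.4127 = 0.01514 mol
From the 1:2 ratio, n(H2SO4) left over = 1/2 × 0.01514 = 7.571 × 10^-3 mol
n(H2SO4) consumed by analyte = 0.01958 − 7.571 × 10^-3 = 0.01201 mol
n(ZnO) = 0.01201 mol (1:1 ratio)
mass of ZnO = 0.01201 × 81.38 = 0.9773 g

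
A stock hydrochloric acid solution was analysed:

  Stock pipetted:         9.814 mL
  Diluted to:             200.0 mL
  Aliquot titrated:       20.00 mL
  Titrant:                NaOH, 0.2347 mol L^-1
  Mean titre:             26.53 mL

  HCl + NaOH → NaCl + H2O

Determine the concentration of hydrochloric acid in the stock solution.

n(NaOH) = 0.02653 × 0.2347 = 6.227 × 10^-3 mol
n(HCl) in the aliquot = 6.227 × 10^-3 mol (1:1 ratio)
[HCl]_dilute = 6.227 × 10^-3 / 0.02000 = 0.3113 mol/L
Dilution factor = 200.0 / 9.814 = 20.38
[HCl]_stock = 0.3113 × 20.38 = 6.345 mol/L

6.345 mol/L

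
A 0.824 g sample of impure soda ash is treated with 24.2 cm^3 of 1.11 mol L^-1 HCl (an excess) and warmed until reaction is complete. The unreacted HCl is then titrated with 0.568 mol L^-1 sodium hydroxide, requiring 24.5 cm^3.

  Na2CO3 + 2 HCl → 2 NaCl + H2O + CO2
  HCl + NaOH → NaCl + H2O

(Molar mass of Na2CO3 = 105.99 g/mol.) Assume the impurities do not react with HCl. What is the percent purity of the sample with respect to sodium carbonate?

83.3 %

n(HCl) added = 0.0242 × 1.11 = 0.0269 mol
n(NaOH) used in back-titration = 0.0245 × 0.568 = 0.0139 mol
n(HCl) left over = 0.0139 mol (1:1 ratio)
n(HCl) consumed by analyte = 0.0269 − 0.0139 = 0.0129 mol
From the 1:2 ratio, n(Na2CO3) = 1/2 × 0.0129 = 6.47 × 10^-3 mol
mass of Na2CO3 = 6.47 × 10^-3 × 105.99 = 0.686 g
% Na2CO3 = 0.686 / 0.824 × 100 = 83.3 %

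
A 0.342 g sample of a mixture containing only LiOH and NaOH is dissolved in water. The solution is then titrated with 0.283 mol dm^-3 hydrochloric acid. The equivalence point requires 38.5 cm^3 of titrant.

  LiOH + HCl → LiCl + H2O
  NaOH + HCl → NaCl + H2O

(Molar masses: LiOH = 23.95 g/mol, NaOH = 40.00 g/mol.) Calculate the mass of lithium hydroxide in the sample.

0.140 g

n(HCl) = 0.0385 × 0.283 = 0.0109 mol
Let x = n(LiOH), y = n(NaOH).
Titrant: 1x + 1y = 0.0109;  mass: 23.95x + 40.00y = 0.342
Solving, x = 5.85 × 10^-3 mol, y = 5.05 × 10^-3 mol
mass of LiOH = 5.85 × 10^-3 × 23.95 = 0.140 g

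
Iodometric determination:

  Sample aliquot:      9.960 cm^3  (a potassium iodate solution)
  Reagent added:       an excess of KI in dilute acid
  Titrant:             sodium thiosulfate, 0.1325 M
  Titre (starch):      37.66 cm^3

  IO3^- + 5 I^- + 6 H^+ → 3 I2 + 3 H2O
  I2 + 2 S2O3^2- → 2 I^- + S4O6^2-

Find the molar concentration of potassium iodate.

n(S2O3^2-) = 0.03766 × 0.1325 = 4.990 × 10^-3 mol
n(I2) = n(S2O3^2-)/2 = 2.495 × 10^-3 mol
From the 1:3 ratio, n(IO3^-) in the aliquot = 1/3 × 2.495 × 10^-3 = 8.317 × 10^-4 mol
[IO3^-] = 8.317 × 10^-4 / 0.009960 = 0.08350 mol/L

0.08350 M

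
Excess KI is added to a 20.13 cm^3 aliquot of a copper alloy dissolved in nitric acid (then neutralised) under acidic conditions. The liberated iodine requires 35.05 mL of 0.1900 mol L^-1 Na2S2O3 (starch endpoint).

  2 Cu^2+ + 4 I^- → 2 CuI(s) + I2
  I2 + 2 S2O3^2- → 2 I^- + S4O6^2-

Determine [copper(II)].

0.3308 mol/L

n(S2O3^2-) = 0.03505 × 0.1900 = 6.659 × 10^-3 mol
n(I2) = n(S2O3^2-)/2 = 3.330 × 10^-3 mol
From the 2:1 ratio, n(Cu2+) in the aliquot = 2/1 × 3.330 × 10^-3 = 6.659 × 10^-3 mol
[Cu2+] = 6.659 × 10^-3 / 0.02013 = 0.3308 mol/L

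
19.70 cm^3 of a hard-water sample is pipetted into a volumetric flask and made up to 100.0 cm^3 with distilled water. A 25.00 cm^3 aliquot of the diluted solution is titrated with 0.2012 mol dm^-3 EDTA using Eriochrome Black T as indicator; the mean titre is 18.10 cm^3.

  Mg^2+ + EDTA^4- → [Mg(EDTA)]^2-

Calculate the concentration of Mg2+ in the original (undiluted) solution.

n(EDTA) = 0.01810 × 0.2012 = 3.642 × 10^-3 mol
n(Mg2+) in the aliquot = 3.642 × 10^-3 mol (1:1 ratio)
[Mg2+]_dilute = 3.642 × 10^-3 / 0.02500 = 0.1457 mol/L
Dilution factor = 100.0 / 19.70 = 5.076
[Mg2+]_stock = 0.1457 × 5.076 = 0.7394 mol/L

0.7394 mol/L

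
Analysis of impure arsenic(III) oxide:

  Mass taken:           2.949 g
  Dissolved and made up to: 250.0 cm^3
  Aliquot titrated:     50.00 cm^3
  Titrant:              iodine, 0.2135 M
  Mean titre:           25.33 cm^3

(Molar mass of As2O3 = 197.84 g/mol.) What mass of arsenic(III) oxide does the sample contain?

As2O3 + 2 I2 + 2 H2O → As2O5 + 4 HI
n(I2) per titration = 0.02533 × 0.2135 = 5.408 × 10^-3 mol
From the 1:2 ratio, n(As2O3) in each aliquot = 1/2 × 5.408 × 10^-3 = 2.704 × 10^-3 mol
n(As2O3) in the whole flask = 2.704 × 10^-3 × 250.0/50.00 = 0.01352 mol
mass of As2O3 = 0.01352 × 197.84 = 2.675 g

2.675 g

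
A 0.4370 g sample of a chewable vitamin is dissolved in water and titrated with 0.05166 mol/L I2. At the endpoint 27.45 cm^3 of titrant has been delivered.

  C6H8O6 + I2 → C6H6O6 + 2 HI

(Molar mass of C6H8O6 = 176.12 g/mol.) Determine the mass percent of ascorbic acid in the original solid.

n(I2) = 0.02745 L × 0.05166 mol/L = 1.418 × 10^-3 mol
n(C6H8O6) = 1.418 × 10^-3 mol (1:1 ratio)
mass of C6H8O6 = 1.418 × 10^-3 × 176.12 g/mol = 0.2497 g
% C6H8O6 = 0.2497 / 0.4370 × 100 = 57.15 %

57.15 %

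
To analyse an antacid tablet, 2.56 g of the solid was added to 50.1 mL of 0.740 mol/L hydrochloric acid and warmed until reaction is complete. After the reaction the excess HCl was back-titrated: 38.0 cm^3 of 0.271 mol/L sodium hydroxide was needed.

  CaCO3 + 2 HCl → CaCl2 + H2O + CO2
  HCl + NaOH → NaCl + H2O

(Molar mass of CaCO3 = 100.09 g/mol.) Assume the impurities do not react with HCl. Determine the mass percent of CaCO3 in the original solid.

n(HCl) added = 0.0501 × 0.740 = 0.0371 mol
n(NaOH) used in back-titration = 0.0380 × 0.271 = 0.0103 mol
n(HCl) left over = 0.0103 mol (1:1 ratio)
n(HCl) consumed by analyte = 0.0371 − 0.0103 = 0.0268 mol
From the 1:2 ratio, n(CaCO3) = 1/2 × 0.0268 = 0.0134 mol
mass of CaCO3 = 0.0134 × 100.09 = 1.34 g
% CaCO3 = 1.34 / 2.56 × 100 = 52.3 %

52.3 %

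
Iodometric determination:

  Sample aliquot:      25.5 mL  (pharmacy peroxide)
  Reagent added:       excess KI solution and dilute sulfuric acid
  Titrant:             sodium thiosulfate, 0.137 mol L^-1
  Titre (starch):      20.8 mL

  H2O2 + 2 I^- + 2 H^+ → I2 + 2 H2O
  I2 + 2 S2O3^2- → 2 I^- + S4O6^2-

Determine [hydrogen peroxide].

0.0559 mol/L

n(S2O3^2-) = 0.0208 × 0.137 = 2.85 × 10^-3 mol
n(I2) = n(S2O3^2-)/2 = 1.42 × 10^-3 mol
n(H2O2) in the aliquot = 1.42 × 10^-3 mol (1:1 ratio)
[H2O2] = 1.42 × 10^-3 / 0.0255 = 0.0559 mol/L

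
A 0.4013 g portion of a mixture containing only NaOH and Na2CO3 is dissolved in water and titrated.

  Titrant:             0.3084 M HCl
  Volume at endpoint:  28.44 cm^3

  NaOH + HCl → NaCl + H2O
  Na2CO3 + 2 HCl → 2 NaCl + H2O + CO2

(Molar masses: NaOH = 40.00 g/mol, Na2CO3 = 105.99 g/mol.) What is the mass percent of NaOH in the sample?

n(HCl) = 0.02844 × 0.3084 = 8.771 × 10^-3 mol
Let x = n(NaOH), y = n(Na2CO3).
Titrant: 1x + 2y = 8.771 × 10^-3;  mass: 40.00x + 105.99y = 0.4013
Solving, x = 4.888 × 10^-3 mol, y = 1.942 × 10^-3 mol
mass of NaOH = 4.888 × 10^-3 × 40.00 = 0.1955 g
% NaOH = 0.1955 / 0.4013 × 100 = 48.72 %

48.72 %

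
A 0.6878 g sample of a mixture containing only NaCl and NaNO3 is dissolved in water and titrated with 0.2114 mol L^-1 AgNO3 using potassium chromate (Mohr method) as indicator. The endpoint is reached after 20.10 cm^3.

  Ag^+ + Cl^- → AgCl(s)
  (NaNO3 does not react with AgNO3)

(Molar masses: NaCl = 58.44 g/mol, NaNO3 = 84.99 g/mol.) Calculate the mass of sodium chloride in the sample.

n(AgNO3) = 0.02010 × 0.2114 = 4.249 × 10^-3 mol
Let x = n(NaCl), y = n(NaNO3).
Titrant: 1x = 4.249 × 10^-3;  mass: 58.44x + 84.99y = 0.6878
Solving, x = 4.249 × 10^-3 mol, y = 5.171 × 10^-3 mol
mass of NaCl = 4.249 × 10^-3 × 58.44 = 0.2483 g

0.2483 g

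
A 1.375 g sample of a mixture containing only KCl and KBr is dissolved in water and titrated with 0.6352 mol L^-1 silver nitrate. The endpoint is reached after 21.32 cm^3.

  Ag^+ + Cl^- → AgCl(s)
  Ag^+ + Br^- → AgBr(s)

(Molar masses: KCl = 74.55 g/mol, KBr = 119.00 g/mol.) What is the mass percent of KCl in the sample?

28.85 %

n(AgNO3) = 0.02132 × 0.6352 = 0.01354 mol
Let x = n(KCl), y = n(KBr).
Titrant: 1x + 1y = 0.01354;  mass: 74.55x + 119.00y = 1.375
Solving, x = 5.322 × 10^-3 mol, y = 8.221 × 10^-3 mol
mass of KCl = 5.322 × 10^-3 × 74.55 = 0.3967 g
% KCl = 0.3967 / 1.375 × 100 = 28.85 %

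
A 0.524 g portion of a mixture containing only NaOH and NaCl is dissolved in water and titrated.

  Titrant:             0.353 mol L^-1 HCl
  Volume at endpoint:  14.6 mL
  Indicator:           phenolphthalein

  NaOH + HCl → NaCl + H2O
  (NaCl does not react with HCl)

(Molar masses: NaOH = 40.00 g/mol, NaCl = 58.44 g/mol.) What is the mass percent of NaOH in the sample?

39.3 %

n(HCl) = 0.0146 × 0.353 = 5.15 × 10^-3 mol
Let x = n(NaOH), y = n(NaCl).
Titrant: 1x = 5.15 × 10^-3;  mass: 40.00x + 58.44y = 0.524
Solving, x = 5.15 × 10^-3 mol, y = 5.44 × 10^-3 mol
mass of NaOH = 5.15 × 10^-3 × 40.00 = 0.206 g
% NaOH = 0.206 / 0.524 × 100 = 39.3 %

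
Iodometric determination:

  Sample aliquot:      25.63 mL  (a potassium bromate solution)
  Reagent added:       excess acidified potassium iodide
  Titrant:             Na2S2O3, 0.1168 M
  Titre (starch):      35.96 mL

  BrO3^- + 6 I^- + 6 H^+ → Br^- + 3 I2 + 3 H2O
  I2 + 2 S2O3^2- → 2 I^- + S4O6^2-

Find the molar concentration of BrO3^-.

0.02731 M

n(S2O3^2-) = 0.03596 × 0.1168 = 4.200 × 10^-3 mol
n(I2) = n(S2O3^2-)/2 = 2.100 × 10^-3 mol
From the 1:3 ratio, n(BrO3^-) in the aliquot = 1/3 × 2.100 × 10^-3 = 7.000 × 10^-4 mol
[BrO3^-] = 7.000 × 10^-4 / 0.02563 = 0.02731 mol/L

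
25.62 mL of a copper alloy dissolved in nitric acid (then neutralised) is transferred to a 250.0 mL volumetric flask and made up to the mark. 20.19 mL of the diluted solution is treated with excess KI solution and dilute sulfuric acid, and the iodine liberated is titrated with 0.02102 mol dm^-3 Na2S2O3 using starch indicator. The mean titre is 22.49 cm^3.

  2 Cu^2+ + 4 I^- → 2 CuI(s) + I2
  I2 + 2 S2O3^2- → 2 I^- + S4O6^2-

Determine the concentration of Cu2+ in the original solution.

0.2285 mol/L

n(S2O3^2-) = 0.02249 × 0.02102 = 4.727 × 10^-4 mol
n(I2) = n(S2O3^2-)/2 = 2.364 × 10^-4 mol
From the 2:1 ratio, n(Cu2+) in the aliquot = 2/1 × 2.364 × 10^-4 = 4.727 × 10^-4 mol
[Cu2+]_dilute = 4.727 × 10^-4 / 0.02019 = 0.02341 mol/L
[Cu2+]_original = 0.02341 × 250.0/25.62 = 0.2285 mol/L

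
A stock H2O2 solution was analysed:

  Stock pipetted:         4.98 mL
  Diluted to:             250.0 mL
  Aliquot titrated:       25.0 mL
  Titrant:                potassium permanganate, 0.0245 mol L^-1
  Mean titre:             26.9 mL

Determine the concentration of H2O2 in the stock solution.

3.31 mol/L

2 MnO4^- + 5 H2O2 + 6 H^+ → 2 Mn^2+ + 5 O2 + 8 H2O
n(KMnO4) = 0.0269 × 0.0245 = 6.59 × 10^-4 mol
From the 5:2 ratio, n(H2O2) in the aliquot = 5/2 × 6.59 × 10^-4 = 1.65 × 10^-3 mol
[H2O2]_dilute = 1.65 × 10^-3 / 0.0250 = 0.0659 mol/L
Dilution factor = 250.0 / 4.98 = 50.20
[H2O2]_stock = 0.0659 × 50.20 = 3.31 mol/L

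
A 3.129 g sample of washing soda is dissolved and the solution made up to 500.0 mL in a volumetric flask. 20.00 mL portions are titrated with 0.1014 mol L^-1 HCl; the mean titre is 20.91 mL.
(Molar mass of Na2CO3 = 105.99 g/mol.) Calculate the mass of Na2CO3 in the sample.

Na2CO3 + 2 HCl → 2 NaCl + H2O + CO2
n(HCl) per titration = 0.02091 × 0.1014 = 2.120 × 10^-3 mol
From the 1:2 ratio, n(Na2CO3) in each aliquot = 1/2 × 2.120 × 10^-3 = 1.060 × 10^-3 mol
n(Na2CO3) in the whole flask = 1.060 × 10^-3 × 500.0/20.00 = 0.02650 mol
mass of Na2CO3 = 0.02650 × 105.99 = 2.809 g

2.809 g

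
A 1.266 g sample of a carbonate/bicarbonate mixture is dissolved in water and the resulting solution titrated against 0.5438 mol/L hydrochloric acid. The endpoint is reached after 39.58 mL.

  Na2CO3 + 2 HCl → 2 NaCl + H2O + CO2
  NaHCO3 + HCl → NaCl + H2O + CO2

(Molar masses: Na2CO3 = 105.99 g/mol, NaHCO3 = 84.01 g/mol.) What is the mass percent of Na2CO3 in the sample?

n(HCl) = 0.03958 × 0.5438 = 0.02152 mol
Let x = n(Na2CO3), y = n(NaHCO3).
Titrant: 2x + 1y = 0.02152;  mass: 105.99x + 84.01y = 1.266
Solving, x = 8.741 × 10^-3 mol, y = 4.042 × 10^-3 mol
mass of Na2CO3 = 8.741 × 10^-3 × 105.99 = 0.9264 g
% Na2CO3 = 0.9264 / 1.266 × 100 = 73.18 %

73.18 %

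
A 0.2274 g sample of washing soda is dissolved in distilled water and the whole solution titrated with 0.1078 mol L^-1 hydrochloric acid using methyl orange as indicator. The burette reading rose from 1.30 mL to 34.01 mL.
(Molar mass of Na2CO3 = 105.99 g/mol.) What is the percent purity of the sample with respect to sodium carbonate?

Na2CO3 + 2 HCl → 2 NaCl + H2O + CO2
n(HCl) = 0.03271 L × 0.1078 mol/L = 3.526 × 10^-3 mol
From the 1:2 ratio, n(Na2CO3) = 1/2 × 3.526 × 10^-3 = 1.763 × 10^-3 mol
mass of Na2CO3 = 1.763 × 10^-3 × 105.99 g/mol = 0.1869 g
% Na2CO3 = 0.1869 / 0.2274 × 100 = 82.18 %

82.18 %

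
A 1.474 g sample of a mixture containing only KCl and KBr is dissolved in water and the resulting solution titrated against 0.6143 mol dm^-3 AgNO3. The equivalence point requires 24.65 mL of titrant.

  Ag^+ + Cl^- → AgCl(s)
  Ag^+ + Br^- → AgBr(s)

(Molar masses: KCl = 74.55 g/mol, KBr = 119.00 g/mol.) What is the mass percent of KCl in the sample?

n(AgNO3) = 0.02465 × 0.6143 = 0.01514 mol
Let x = n(KCl), y = n(KBr).
Titrant: 1x + 1y = 0.01514;  mass: 74.55x + 119.00y = 1.474
Solving, x = 7.378 × 10^-3 mol, y = 7.764 × 10^-3 mol
mass of KCl = 7.378 × 10^-3 × 74.55 = 0.5500 g
% KCl = 0.5500 / 1.474 × 100 = 37.32 %

37.32 %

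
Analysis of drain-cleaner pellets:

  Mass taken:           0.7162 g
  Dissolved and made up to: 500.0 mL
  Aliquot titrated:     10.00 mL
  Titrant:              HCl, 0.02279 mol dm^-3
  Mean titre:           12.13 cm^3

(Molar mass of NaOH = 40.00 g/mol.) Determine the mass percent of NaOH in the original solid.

NaOH + HCl → NaCl + H2O
n(HCl) per titration = 0.01213 × 0.02279 = 2.764 × 10^-4 mol
n(NaOH) in each aliquot = 2.764 × 10^-4 mol (1:1 ratio)
n(NaOH) in the whole flask = 2.764 × 10^-4 × 500.0/10.00 = 0.01382 mol
mass of NaOH = 0.01382 × 40.00 = 0.5529 g
% NaOH = 0.5529 / 0.7162 × 100 = 77.20 %

77.20 %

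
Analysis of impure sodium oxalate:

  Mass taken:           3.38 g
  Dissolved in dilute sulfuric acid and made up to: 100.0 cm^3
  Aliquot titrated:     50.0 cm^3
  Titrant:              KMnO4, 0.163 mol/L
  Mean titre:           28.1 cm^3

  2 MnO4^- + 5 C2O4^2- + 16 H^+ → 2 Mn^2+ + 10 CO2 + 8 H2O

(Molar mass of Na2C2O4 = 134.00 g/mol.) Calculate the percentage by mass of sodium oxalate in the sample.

90.8 %

n(KMnO4) per titration = 0.0281 × 0.163 = 4.58 × 10^-3 mol
From the 5:2 ratio, n(Na2C2O4) in each aliquot = 5/2 × 4.58 × 10^-3 = 0.0115 mol
n(Na2C2O4) in the whole flask = 0.0115 × 100.0/50.0 = 0.0229 mol
mass of Na2C2O4 = 0.0229 × 134.00 = 3.07 g
% Na2C2O4 = 3.07 / 3.38 × 100 = 90.8 %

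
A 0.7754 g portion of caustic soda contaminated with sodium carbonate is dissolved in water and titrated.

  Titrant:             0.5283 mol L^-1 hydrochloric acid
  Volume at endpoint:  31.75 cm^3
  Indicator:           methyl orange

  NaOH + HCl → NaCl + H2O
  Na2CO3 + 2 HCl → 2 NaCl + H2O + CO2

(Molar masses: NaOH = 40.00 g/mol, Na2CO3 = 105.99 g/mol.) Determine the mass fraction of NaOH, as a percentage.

45.06 %

n(HCl) = 0.03175 × 0.5283 = 0.01677 mol
Let x = n(NaOH), y = n(Na2CO3).
Titrant: 1x + 2y = 0.01677;  mass: 40.00x + 105.99y = 0.7754
Solving, x = 8.735 × 10^-3 mol, y = 4.019 × 10^-3 mol
mass of NaOH = 8.735 × 10^-3 × 40.00 = 0.3494 g
% NaOH = 0.3494 / 0.7754 × 100 = 45.06 %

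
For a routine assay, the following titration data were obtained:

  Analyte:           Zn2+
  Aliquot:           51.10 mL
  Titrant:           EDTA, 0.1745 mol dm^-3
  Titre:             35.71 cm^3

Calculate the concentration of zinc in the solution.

0.1219 mol/L

Zn^2+ + EDTA^4- → [Zn(EDTA)]^2-
n(EDTA) = 0.03571 L × 0.1745 mol/L = 6.231 × 10^-3 mol
n(Zn2+) = 6.231 × 10^-3 mol (1:1 mole ratio)
[Zn2+] = 6.231 × 10^-3 mol / 0.05110 L = 0.1219 mol/L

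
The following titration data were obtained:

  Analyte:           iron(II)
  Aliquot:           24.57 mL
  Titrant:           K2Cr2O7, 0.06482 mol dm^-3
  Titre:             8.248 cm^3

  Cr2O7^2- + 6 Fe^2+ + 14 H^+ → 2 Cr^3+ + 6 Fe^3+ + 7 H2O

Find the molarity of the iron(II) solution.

0.1306 mol/L

n(K2Cr2O7) = 0.008248 L × 0.06482 mol/L = 5.346 × 10^-4 mol
From the 6:1 mole ratio, n(Fe2+) = 6/1 × 5.346 × 10^-4 = 3.208 × 10^-3 mol
[Fe2+] = 3.208 × 10^-3 mol / 0.02457 L = 0.1306 mol/L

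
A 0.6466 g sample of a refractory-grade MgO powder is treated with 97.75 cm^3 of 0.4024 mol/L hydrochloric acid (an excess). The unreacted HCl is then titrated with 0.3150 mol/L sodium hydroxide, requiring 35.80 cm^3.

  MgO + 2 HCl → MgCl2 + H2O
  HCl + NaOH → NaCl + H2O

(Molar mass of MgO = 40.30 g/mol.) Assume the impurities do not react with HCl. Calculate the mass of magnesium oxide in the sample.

n(HCl) added = 0.09775 × 0.4024 = 0.03933 mol
n(NaOH) used in back-titration = 0.03580 × 0.3150 = 0.01128 mol
n(HCl) left over = 0.01128 mol (1:1 ratio)
n(HCl) consumed by analyte = 0.03933 − 0.01128 = 0.02806 mol
From the 1:2 ratio, n(MgO) = 1/2 × 0.02806 = 0.01403 mol
mass of MgO = 0.01403 × 40.30 = 0.5654 g

0.5654 g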